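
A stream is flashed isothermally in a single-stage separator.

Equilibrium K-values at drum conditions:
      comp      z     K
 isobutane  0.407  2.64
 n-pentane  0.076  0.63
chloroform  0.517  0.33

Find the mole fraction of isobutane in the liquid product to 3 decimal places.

Material balance + equilibrium reduce to Σ zᵢ(Kᵢ−1)/(1+ψ(Kᵢ−1)) = 0.
g(0) = ΣzᵢKᵢ − 1 = 0.293 and g(1) = 1 − Σzᵢ/Kᵢ = -0.841, so a root lies in (0, 1).
Newton iteration, ψ⁰ = 0.5:
  ψ = 0.500: g = -0.1886, g' = -0.871 → ψ = 0.283
  ψ = 0.283: g = -0.0033, g' = -0.877 → ψ = 0.280
Converged at ψ = 0.280.
Compositions from xᵢ = zᵢ/(1+ψ(Kᵢ−1)), yᵢ = Kᵢxᵢ:
  isobutane: x = 0.279, y = 0.737
  n-pentane: x = 0.085, y = 0.053
  chloroform: x = 0.636, y = 0.210

x_isobutane = 0.279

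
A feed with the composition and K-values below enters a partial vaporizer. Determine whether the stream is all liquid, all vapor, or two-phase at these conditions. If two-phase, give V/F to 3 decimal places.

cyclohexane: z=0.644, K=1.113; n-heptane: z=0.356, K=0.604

all liquid

ΣzᵢKᵢ = 0.932; Σzᵢ/Kᵢ = 1.168.
Since ΣzᵢKᵢ < 1 the mixture is below its bubble point — single liquid phase.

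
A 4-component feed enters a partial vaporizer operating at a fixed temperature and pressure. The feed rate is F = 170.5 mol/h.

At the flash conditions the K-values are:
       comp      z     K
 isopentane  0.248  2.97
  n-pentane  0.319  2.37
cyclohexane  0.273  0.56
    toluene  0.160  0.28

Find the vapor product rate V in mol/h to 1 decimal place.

V = 124.3 mol/h

Rachford–Rice: g(β) = Σ zᵢ(Kᵢ−1)/(1+β(Kᵢ−1)) = 0.
Check two-phase: ΣzᵢKᵢ = 1.690 > 1 and Σzᵢ/Kᵢ = 1.277 > 1, so g(0) = 0.690 > 0 and g(1) = -0.277 < 0.
Newton iteration, β⁰ = 0.31:
  β = 0.310: g = 0.3227, g' = -0.874 → β = 0.679
  β = 0.679: g = 0.0387, g' = -0.762 → β = 0.730
  β = 0.730: g = -0.0008, g' = -0.795 → β = 0.729
Converged at β = 0.729.
Then V = β·F = 0.7289·170.5 = 124.3 mol/h and L = F − V = 46.2 mol/h.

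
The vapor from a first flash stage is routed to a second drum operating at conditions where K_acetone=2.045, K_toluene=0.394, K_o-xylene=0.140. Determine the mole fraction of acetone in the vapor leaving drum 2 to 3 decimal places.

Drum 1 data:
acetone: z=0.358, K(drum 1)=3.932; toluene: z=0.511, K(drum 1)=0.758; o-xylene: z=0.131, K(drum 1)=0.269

y_acetone (drum 2) = 0.778

Drum 1:
Let ψ₁ = V/F and solve Σ zᵢ(Kᵢ−1)/(1+ψ₁(Kᵢ−1)) = 0.
g(0) = ΣzᵢKᵢ − 1 = 0.830 and g(1) = 1 − Σzᵢ/Kᵢ = -0.252, so a root lies in (0, 1).
Newton iteration, ψ₁⁰ = 0.59:
  ψ₁ = 0.590: g = 0.0719, g' = -0.670 → ψ₁ = 0.697
  ψ₁ = 0.697: g = 0.0007, g' = -0.667 → ψ₁ = 0.698
Converged at ψ₁ = 0.698.
Drum-1 compositions:
  acetone: x = 0.117, y = 0.462
  toluene: x = 0.615, y = 0.466
  o-xylene: x = 0.268, y = 0.072
Drum-2 feed = drum-1 vapor: z₂ = (0.4619, 0.4661, 0.0720).
Drum 2:
Newton–Raphson from ψ₂ = 0.63:
  ψ₂ = 0.630: g = -0.3009, g' = -0.885 → ψ₂ = 0.290
  ψ₂ = 0.290: g = -0.0547, g' = -0.644 → ψ₂ = 0.205
Converged at ψ₂ = 0.205.
  acetone: x = 0.380, y = 0.778
  toluene: x = 0.532, y = 0.210
  o-xylene: x = 0.087, y = 0.012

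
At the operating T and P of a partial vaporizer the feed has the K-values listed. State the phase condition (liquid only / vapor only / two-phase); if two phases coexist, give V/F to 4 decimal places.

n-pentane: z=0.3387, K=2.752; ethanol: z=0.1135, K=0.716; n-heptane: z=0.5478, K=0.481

ΣzᵢKᵢ = 1.2769; Σzᵢ/Kᵢ = 1.4205.
Both exceed 1, so a two-phase solution exists.
Material balance + equilibrium reduce to Σ zᵢ(Kᵢ−1)/(1+ψ(Kᵢ−1)) = 0.
Newton–Raphson from ψ = 0.54:
  ψ = 0.5400: g = -0.12817, g' = -0.5721 → ψ = 0.3160
  ψ = 0.3160: g = 0.00646, g' = -0.6529 → ψ = 0.3259
Converged at ψ = 0.3259.

two-phase, V/F = 0.3259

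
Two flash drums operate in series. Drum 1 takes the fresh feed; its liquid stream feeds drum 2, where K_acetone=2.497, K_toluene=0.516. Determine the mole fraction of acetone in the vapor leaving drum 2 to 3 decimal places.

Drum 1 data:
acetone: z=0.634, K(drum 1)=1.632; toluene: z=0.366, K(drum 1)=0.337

Drum 1:
Rachford–Rice: g(ψ₁) = Σ zᵢ(Kᵢ−1)/(1+ψ₁(Kᵢ−1)) = 0.
g(0) = ΣzᵢKᵢ − 1 = 0.158 and g(1) = 1 − Σzᵢ/Kᵢ = -0.475, so a root lies in (0, 1).
Newton iteration, ψ₁⁰ = 0.56:
  ψ₁ = 0.560: g = -0.0900, g' = -0.545 → ψ₁ = 0.395
  ψ₁ = 0.395: g = -0.0081, g' = -0.457 → ψ₁ = 0.377
Converged at ψ₁ = 0.377.
Drum-1 compositions:
  acetone: x = 0.512, y = 0.836
  toluene: x = 0.488, y = 0.164
Drum-2 feed = drum-1 liquid: z₂ = (0.5120, 0.4880).
Drum 2:
Material balance + equilibrium reduce to Σ zᵢ(Kᵢ−1)/(1+ψ₂(Kᵢ−1)) = 0.
Check two-phase: ΣzᵢKᵢ = 1.530 > 1 and Σzᵢ/Kᵢ = 1.151 > 1, so g(0) = 0.530 > 0 and g(1) = -0.151 < 0.
Binary case is linear: z₁(K₁−1)(1+ψ₂(K₂−1)) + z₂(K₂−1)(1+ψ₂(K₁−1)) = 0
⇒ ψ₂ = [z₁(K₁−1)+z₂(K₂−1)] / [−(K₁−1)(K₂−1)] = 0.5302/0.7245 = 0.732
  acetone: x = 0.244, y = 0.610
  toluene: x = 0.756, y = 0.390

y_acetone (drum 2) = 0.610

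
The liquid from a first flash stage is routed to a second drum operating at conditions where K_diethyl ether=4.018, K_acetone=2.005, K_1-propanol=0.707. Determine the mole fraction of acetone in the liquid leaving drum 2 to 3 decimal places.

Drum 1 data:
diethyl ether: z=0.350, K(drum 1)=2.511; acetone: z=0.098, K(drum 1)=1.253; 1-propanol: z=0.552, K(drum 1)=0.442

Drum 1:
Rachford–Rice: g(ψ₁) = Σ zᵢ(Kᵢ−1)/(1+ψ₁(Kᵢ−1)) = 0.
Check two-phase: ΣzᵢKᵢ = 1.246 > 1 and Σzᵢ/Kᵢ = 1.466 > 1, so g(0) = 0.246 > 0 and g(1) = -0.466 < 0.
Newton–Raphson from ψ₁ = 0.55:
  ψ₁ = 0.550: g = -0.1338, g' = -0.601 → ψ₁ = 0.327
Converged at ψ₁ = 0.327.
Drum-1 compositions:
  diethyl ether: x = 0.234, y = 0.588
  acetone: x = 0.091, y = 0.113
  1-propanol: x = 0.675, y = 0.298
Drum-2 feed = drum-1 liquid: z₂ = (0.2342, 0.0905, 0.6753).
Drum 2:
Rachford–Rice: g(ψ₂) = Σ zᵢ(Kᵢ−1)/(1+ψ₂(Kᵢ−1)) = 0.
g(0) = ΣzᵢKᵢ − 1 = 0.600 and g(1) = 1 − Σzᵢ/Kᵢ = -0.059, so a root lies in (0, 1).
Newton iteration, ψ₂⁰ = 0.39:
  ψ₂ = 0.390: g = 0.1667, g' = -0.571 → ψ₂ = 0.682
  ψ₂ = 0.682: g = 0.0379, g' = -0.351 → ψ₂ = 0.790
  ψ₂ = 0.790: g = 0.0022, g' = -0.313 → ψ₂ = 0.797
Converged at ψ₂ = 0.797.
  diethyl ether: x = 0.069, y = 0.276
  acetone: x = 0.050, y = 0.101
  1-propanol: x = 0.881, y = 0.623

x_acetone (drum 2) = 0.050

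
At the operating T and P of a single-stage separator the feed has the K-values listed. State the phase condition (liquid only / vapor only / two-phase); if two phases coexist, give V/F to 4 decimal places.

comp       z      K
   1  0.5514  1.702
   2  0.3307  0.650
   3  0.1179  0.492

two-phase, V/F = 0.7495

ΣzᵢKᵢ = 1.2114; Σzᵢ/Kᵢ = 1.0724.
Both exceed 1, so a two-phase solution exists.
Iterate (Newton) starting at ψ = 0.55:
  ψ = 0.5500: g = 0.05281, g' = -0.2622 → ψ = 0.7514
  ψ = 0.7514: g = -0.00051, g' = -0.2706 → ψ = 0.7495
Converged at ψ = 0.7495.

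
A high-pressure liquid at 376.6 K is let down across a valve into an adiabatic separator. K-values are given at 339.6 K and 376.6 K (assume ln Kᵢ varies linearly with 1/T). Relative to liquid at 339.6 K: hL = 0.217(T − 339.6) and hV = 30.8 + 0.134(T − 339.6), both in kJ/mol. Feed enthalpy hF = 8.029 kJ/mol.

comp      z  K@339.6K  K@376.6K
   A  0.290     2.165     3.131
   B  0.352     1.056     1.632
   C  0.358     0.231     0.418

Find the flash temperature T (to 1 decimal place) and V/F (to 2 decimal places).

Adiabatic flash: solve Rachford–Rice at each trial T, then check hF = ψ·hV(T) + (1−ψ)·hL(T).
  T = 339.6 K: K = (2.165, 1.056, 0.231), RR gives ψ = 0.143, H_out = 4.396 kJ/mol
  T = 376.6 K: K = (3.131, 1.632, 0.418), RR gives ψ = 0.779, H_out = 29.639 kJ/mol
  T = 358.1 K: K = (2.629, 1.328, 0.316), RR gives ψ = 0.480, H_out = 18.052 kJ/mol
  T = 348.9 K: K = (2.393, 1.188, 0.271), RR gives ψ = 0.323, H_out = 11.714 kJ/mol
  T = 344.2 K: K = (2.276, 1.120, 0.250), RR gives ψ = 0.235, H_out = 8.159 kJ/mol
  T = 341.9 K: K = (2.220, 1.088, 0.241), RR gives ψ = 0.190, H_out = 6.316 kJ/mol
Linear interpolation between T = 341.9 (H_out = 6.316) and T = 344.2 (H_out = 8.159) on hF = 8.029 gives T ≈ 344.0 K, at which ψ = 0.23.

T = 344.0 K, V/F = 0.23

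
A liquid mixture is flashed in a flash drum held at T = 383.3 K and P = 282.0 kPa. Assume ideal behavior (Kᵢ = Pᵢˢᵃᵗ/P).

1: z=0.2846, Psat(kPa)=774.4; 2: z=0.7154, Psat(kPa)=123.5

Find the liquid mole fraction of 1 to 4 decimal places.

Raoult's law: Kᵢ = Pᵢˢᵃᵗ/P = Pᵢˢᵃᵗ/282.0.
  K_1 = 774.4/282.0 = 2.746099, K_2 = 123.5/282.0 = 0.437943
Newton–Raphson from ψ = 0.5:
  ψ = 0.5000: g = -0.29395, g' = -0.6845 → ψ = 0.0706
  ψ = 0.0706: g = 0.02371, g' = -0.9328 → ψ = 0.0960
  ψ = 0.0960: g = 0.00057, g' = -0.8890 → ψ = 0.0966
Converged at ψ = 0.0966.
Compositions from xᵢ = zᵢ/(1+ψ(Kᵢ−1)), yᵢ = Kᵢxᵢ:
  1: x = 0.2435, y = 0.6687
  2: x = 0.7565, y = 0.3313

x_1 = 0.2435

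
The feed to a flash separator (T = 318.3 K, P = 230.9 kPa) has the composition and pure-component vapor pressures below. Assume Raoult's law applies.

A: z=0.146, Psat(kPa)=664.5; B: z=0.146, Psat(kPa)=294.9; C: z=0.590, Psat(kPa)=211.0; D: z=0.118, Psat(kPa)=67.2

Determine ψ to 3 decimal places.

Raoult's law: Kᵢ = Pᵢˢᵃᵗ/P = Pᵢˢᵃᵗ/230.9.
  K_A = 664.5/230.9 = 2.87787, K_B = 294.9/230.9 = 1.27718, K_C = 211.0/230.9 = 0.91382, K_D = 67.2/230.9 = 0.29104
Rachford–Rice: g(ψ) = Σ zᵢ(Kᵢ−1)/(1+ψ(Kᵢ−1)) = 0.
g(0) = ΣzᵢKᵢ − 1 = 0.180 and g(1) = 1 − Σzᵢ/Kᵢ = -0.216, so a root lies in (0, 1).
Newton iteration, ψ⁰ = 0.5:
  ψ = 0.500: g = -0.0058, g' = -0.293 → ψ = 0.480
Converged at ψ = 0.480.

ψ = 0.480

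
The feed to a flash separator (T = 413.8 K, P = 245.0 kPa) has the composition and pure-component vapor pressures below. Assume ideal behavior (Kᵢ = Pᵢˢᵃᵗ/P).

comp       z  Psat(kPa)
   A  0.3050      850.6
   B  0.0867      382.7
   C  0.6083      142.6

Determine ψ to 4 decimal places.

ψ = 0.6014

Raoult's law: Kᵢ = Pᵢˢᵃᵗ/P = Pᵢˢᵃᵗ/245.0.
  K_A = 850.6/245.0 = 3.471837, K_B = 382.7/245.0 = 1.562041, K_C = 142.6/245.0 = 0.582041
Iterate (Newton) starting at ψ = 0.48:
  ψ = 0.4800: g = 0.06513, g' = -0.5731 → ψ = 0.5936
  ψ = 0.5936: g = 0.00394, g' = -0.5095 → ψ = 0.6014
Converged at ψ = 0.6014.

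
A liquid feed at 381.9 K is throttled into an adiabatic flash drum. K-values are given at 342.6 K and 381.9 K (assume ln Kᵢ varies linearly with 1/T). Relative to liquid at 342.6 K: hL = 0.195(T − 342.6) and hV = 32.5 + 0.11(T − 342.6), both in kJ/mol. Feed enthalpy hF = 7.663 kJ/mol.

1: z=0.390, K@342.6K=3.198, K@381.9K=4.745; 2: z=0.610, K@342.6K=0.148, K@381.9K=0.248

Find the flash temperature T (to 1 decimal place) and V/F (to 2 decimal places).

T = 347.7 K, V/F = 0.21

Adiabatic flash: solve Rachford–Rice at each trial T, then check hF = ψ·hV(T) + (1−ψ)·hL(T).
  T = 342.6 K: K = (3.198, 0.148), RR gives ψ = 0.180, H_out = 5.857 kJ/mol
  T = 381.9 K: K = (4.745, 0.248), RR gives ψ = 0.356, H_out = 18.037 kJ/mol
  T = 362.2 K: K = (3.935, 0.194), RR gives ψ = 0.276, H_out = 12.337 kJ/mol
  T = 352.4 K: K = (3.558, 0.170), RR gives ψ = 0.231, H_out = 9.241 kJ/mol
  T = 347.5 K: K = (3.376, 0.159), RR gives ψ = 0.207, H_out = 7.593 kJ/mol
  T = 349.9 K: K = (3.464, 0.164), RR gives ψ = 0.219, H_out = 8.410 kJ/mol
Linear interpolation between T = 347.5 (H_out = 7.593) and T = 349.9 (H_out = 8.410) on hF = 7.663 gives T ≈ 347.7 K, at which ψ = 0.21.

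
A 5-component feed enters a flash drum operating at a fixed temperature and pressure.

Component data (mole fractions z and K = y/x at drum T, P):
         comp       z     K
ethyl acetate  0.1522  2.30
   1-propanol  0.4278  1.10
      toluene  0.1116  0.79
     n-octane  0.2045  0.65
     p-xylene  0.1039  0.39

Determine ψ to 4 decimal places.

ψ = 0.3057

Let ψ = V/F and solve Σ zᵢ(Kᵢ−1)/(1+ψ(Kᵢ−1)) = 0.
g(0) = ΣzᵢKᵢ − 1 = 0.0823 and g(1) = 1 − Σzᵢ/Kᵢ = -0.1774, so a root lies in (0, 1).
Newton–Raphson from ψ = 0.51:
  ψ = 0.5100: g = -0.04569, g' = -0.2216 → ψ = 0.3038
  ψ = 0.3038: g = 0.00043, g' = -0.2314 → ψ = 0.3057
Converged at ψ = 0.3057.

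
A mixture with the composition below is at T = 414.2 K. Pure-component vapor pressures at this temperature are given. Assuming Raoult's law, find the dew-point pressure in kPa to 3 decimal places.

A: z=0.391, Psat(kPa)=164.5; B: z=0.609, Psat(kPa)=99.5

Pdew = 117.682 kPa

At the dew point ψ → 1, so Σzᵢ/Kᵢ = 1 with Kᵢ = Pᵢˢᵃᵗ/P ⇒ 1/P = Σzᵢ/Pᵢˢᵃᵗ.
1/P = 0.391/164.5 + 0.609/99.5 = 0.008498 ⇒ P = 117.682 kPa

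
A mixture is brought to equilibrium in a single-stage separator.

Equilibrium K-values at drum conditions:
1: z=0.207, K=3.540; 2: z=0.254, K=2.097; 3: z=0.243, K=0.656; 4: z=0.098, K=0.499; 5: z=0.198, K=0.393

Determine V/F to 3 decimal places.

Iterate (Newton) starting at V/F = 0.5:
  V/F = 0.500: g = 0.0725, g' = -0.623 → V/F = 0.616
  V/F = 0.616: g = 0.0020, g' = -0.596 → V/F = 0.620
Converged at V/F = 0.620.

V/F = 0.620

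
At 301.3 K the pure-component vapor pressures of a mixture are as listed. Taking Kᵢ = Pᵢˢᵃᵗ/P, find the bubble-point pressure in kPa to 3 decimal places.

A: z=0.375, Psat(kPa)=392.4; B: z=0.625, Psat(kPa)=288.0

At the bubble point ψ → 0, so ΣzᵢKᵢ = 1 with Kᵢ = Pᵢˢᵃᵗ/P ⇒ P = ΣzᵢPᵢˢᵃᵗ.
P = 0.375·392.4 + 0.625·288.0 = 327.150 kPa

Pbub = 327.150 kPa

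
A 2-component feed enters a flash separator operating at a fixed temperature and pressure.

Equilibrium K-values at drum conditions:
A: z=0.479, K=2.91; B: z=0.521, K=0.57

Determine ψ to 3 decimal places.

ψ = 0.841

Binary case is linear: z₁(K₁−1)(1+ψ(K₂−1)) + z₂(K₂−1)(1+ψ(K₁−1)) = 0
⇒ ψ = [z₁(K₁−1)+z₂(K₂−1)] / [−(K₁−1)(K₂−1)] = 0.6909/0.8213 = 0.841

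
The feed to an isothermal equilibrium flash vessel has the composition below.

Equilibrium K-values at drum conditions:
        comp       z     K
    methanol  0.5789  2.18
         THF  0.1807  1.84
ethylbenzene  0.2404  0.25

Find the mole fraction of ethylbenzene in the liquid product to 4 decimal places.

x_ethylbenzene = 0.5923

Iterate (Newton) starting at β = 0.41:
  β = 0.4100: g = 0.31292, g' = -0.7186 → β = 0.8454
  β = 0.8454: g = -0.06200, g' = -1.2555 → β = 0.7960
  β = 0.7960: g = -0.00423, g' = -1.0929 → β = 0.7922
Converged at β = 0.7922.
Compositions from xᵢ = zᵢ/(1+β(Kᵢ−1)), yᵢ = Kᵢxᵢ:
  methanol: x = 0.2992, y = 0.6523
  THF: x = 0.1085, y = 0.1996
  ethylbenzene: x = 0.5923, y = 0.1481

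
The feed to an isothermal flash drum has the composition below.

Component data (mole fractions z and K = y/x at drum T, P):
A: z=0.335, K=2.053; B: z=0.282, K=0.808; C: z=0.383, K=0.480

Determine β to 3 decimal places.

β = 0.233

Rachford–Rice: g(β) = Σ zᵢ(Kᵢ−1)/(1+β(Kᵢ−1)) = 0.
g(0) = ΣzᵢKᵢ − 1 = 0.099 and g(1) = 1 − Σzᵢ/Kᵢ = -0.310, so a root lies in (0, 1).
Iterate (Newton) starting at β = 0.63:
  β = 0.630: g = -0.1457, g' = -0.377 → β = 0.243
  β = 0.243: g = -0.0040, g' = -0.383 → β = 0.233
Converged at β = 0.233.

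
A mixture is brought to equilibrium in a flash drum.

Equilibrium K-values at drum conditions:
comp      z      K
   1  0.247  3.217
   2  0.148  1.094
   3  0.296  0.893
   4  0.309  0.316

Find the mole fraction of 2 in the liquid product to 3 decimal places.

Iterate (Newton) starting at ψ = 0.5:
  ψ = 0.500: g = -0.0817, g' = -0.612 → ψ = 0.367
Converged at ψ = 0.367.
Compositions from xᵢ = zᵢ/(1+ψ(Kᵢ−1)), yᵢ = Kᵢxᵢ:
  1: x = 0.136, y = 0.438
  2: x = 0.143, y = 0.157
  3: x = 0.308, y = 0.275
  4: x = 0.413, y = 0.130

x_2 = 0.143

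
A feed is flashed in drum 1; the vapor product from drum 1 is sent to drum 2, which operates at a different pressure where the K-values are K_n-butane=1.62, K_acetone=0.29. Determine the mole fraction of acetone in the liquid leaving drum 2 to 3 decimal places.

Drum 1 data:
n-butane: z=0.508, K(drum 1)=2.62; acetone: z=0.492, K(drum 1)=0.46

Drum 1:
Material balance + equilibrium reduce to Σ zᵢ(Kᵢ−1)/(1+ψ₁(Kᵢ−1)) = 0.
g(0) = ΣzᵢKᵢ − 1 = 0.557 and g(1) = 1 − Σzᵢ/Kᵢ = -0.263, so a root lies in (0, 1).
Newton iteration, ψ₁⁰ = 0.5:
  ψ₁ = 0.500: g = 0.0907, g' = -0.676 → ψ₁ = 0.634
  ψ₁ = 0.634: g = 0.0019, g' = -0.656 → ψ₁ = 0.637
Converged at ψ₁ = 0.637.
Drum-1 compositions:
  n-butane: x = 0.250, y = 0.655
  acetone: x = 0.750, y = 0.345
Drum-2 feed = drum-1 vapor: z₂ = (0.6550, 0.3450).
Drum 2:
Rachford–Rice: g(ψ₂) = Σ zᵢ(Kᵢ−1)/(1+ψ₂(Kᵢ−1)) = 0.
g(0) = ΣzᵢKᵢ − 1 = 0.161 and g(1) = 1 − Σzᵢ/Kᵢ = -0.594, so a root lies in (0, 1).
Binary case is linear: z₁(K₁−1)(1+ψ₂(K₂−1)) + z₂(K₂−1)(1+ψ₂(K₁−1)) = 0
⇒ ψ₂ = [z₁(K₁−1)+z₂(K₂−1)] / [−(K₁−1)(K₂−1)] = 0.1612/0.4402 = 0.366
  n-butane: x = 0.534, y = 0.865
  acetone: x = 0.466, y = 0.135

x_acetone (drum 2) = 0.466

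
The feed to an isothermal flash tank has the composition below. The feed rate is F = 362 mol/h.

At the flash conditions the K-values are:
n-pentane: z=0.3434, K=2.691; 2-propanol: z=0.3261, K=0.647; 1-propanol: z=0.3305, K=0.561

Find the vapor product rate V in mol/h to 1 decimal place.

Newton–Raphson from β = 0.5:
  β = 0.5000: g = -0.01103, g' = -0.4528 → β = 0.4756
  β = 0.4756: g = 0.00011, g' = -0.4621 → β = 0.4759
Converged at β = 0.4759.
Then V = β·F = 0.4759·362 = 172.3 mol/h and L = F − V = 189.7 mol/h.

V = 172.3 mol/h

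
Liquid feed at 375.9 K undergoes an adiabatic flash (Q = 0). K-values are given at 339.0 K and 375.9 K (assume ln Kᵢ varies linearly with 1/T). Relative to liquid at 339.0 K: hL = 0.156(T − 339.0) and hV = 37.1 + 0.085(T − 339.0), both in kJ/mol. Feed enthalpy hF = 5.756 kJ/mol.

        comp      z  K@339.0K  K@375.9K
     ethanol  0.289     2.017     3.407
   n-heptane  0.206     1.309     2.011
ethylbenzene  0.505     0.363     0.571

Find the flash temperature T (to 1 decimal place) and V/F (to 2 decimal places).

Adiabatic flash: solve Rachford–Rice at each trial T, then check hF = ψ·hV(T) + (1−ψ)·hL(T).
  T = 339.0 K: K = (2.017, 1.309, 0.363), RR gives ψ = 0.070, H_out = 2.596 kJ/mol
  T = 375.9 K: K = (3.407, 2.011, 0.571), RR gives ψ = 0.849, H_out = 35.021 kJ/mol
  T = 357.4 K: K = (2.655, 1.640, 0.460), RR gives ψ = 0.479, H_out = 20.025 kJ/mol
  T = 348.2 K: K = (2.323, 1.469, 0.410), RR gives ψ = 0.294, H_out = 12.135 kJ/mol
  T = 343.6 K: K = (2.166, 1.388, 0.386), RR gives ψ = 0.189, H_out = 7.667 kJ/mol
  T = 341.3 K: K = (2.091, 1.348, 0.374), RR gives ψ = 0.132, H_out = 5.222 kJ/mol
Linear interpolation between T = 341.3 (H_out = 5.222) and T = 343.6 (H_out = 7.667) on hF = 5.756 gives T ≈ 341.8 K, at which ψ = 0.14.

T = 341.8 K, V/F = 0.14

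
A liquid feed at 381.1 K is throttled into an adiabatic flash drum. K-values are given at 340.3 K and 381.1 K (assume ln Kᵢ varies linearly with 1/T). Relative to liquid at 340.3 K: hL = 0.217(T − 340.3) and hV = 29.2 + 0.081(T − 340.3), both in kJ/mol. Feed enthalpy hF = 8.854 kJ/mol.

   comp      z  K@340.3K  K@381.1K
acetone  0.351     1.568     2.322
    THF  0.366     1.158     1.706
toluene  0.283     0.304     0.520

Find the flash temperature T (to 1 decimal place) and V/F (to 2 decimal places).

T = 342.3 K, V/F = 0.29

Adiabatic flash: solve Rachford–Rice at each trial T, then check hF = ψ·hV(T) + (1−ψ)·hL(T).
  T = 340.3 K: K = (1.568, 1.158, 0.304), RR gives ψ = 0.222, H_out = 6.477 kJ/mol
  T = 381.1 K: K = (2.322, 1.706, 0.520), RR gives ψ = 1.000, H_out = 32.505 kJ/mol
  T = 360.7 K: K = (1.929, 1.421, 0.404), RR gives ψ = 0.759, H_out = 24.471 kJ/mol
  T = 350.5 K: K = (1.745, 1.287, 0.352), RR gives ψ = 0.527, H_out = 16.884 kJ/mol
  T = 345.4 K: K = (1.655, 1.222, 0.327), RR gives ψ = 0.389, H_out = 12.205 kJ/mol
  T = 342.9 K: K = (1.612, 1.190, 0.316), RR gives ψ = 0.312, H_out = 9.560 kJ/mol
  T = 341.6 K: K = (1.590, 1.174, 0.310), RR gives ψ = 0.268, H_out = 8.066 kJ/mol
Linear interpolation between T = 341.6 (H_out = 8.066) and T = 342.9 (H_out = 9.560) on hF = 8.854 gives T ≈ 342.3 K, at which ψ = 0.29.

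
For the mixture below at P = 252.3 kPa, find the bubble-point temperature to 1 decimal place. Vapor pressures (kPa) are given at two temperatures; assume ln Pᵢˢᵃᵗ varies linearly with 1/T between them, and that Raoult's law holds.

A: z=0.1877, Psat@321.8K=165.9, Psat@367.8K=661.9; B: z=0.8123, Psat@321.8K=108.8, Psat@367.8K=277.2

Bubble-point temperature: ΣzᵢPᵢˢᵃᵗ(T) = P. Interpolate ln Pᵢˢᵃᵗ = aᵢ + bᵢ/T.
  T = 321.8 K: ΣzᵢPᵢˢᵃᵗ = 119.52 kPa
  T = 367.8 K: ΣzᵢPᵢˢᵃᵗ = 349.41 kPa
  T = 344.8 K: ΣzᵢPᵢˢᵃᵗ = 210.67 kPa
  T = 356.3 K: ΣzᵢPᵢˢᵃᵗ = 273.21 kPa
  T = 350.6 K: ΣzᵢPᵢˢᵃᵗ = 240.62 kPa
  T = 353.5 K: ΣzᵢPᵢˢᵃᵗ = 256.79 kPa
Interpolating between 350.6 K and 353.5 K gives T ≈ 352.7 K.

T = 352.7 K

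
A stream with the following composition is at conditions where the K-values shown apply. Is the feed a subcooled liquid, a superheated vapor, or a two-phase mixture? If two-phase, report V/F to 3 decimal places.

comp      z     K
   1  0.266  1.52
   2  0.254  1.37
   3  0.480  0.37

ΣzᵢKᵢ = 0.930; Σzᵢ/Kᵢ = 1.658.
Since ΣzᵢKᵢ < 1 the mixture is below its bubble point — single liquid phase.

subcooled liquid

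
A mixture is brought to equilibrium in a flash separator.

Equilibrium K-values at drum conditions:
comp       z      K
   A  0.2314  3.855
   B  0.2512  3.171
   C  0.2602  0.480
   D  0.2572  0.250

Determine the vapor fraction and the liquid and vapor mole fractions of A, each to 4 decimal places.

ψ = 0.5387, x_A = 0.0912, y_A = 0.3515

Let ψ = V/F and solve Σ zᵢ(Kᵢ−1)/(1+ψ(Kᵢ−1)) = 0.
g(0) = ΣzᵢKᵢ − 1 = 0.8778 and g(1) = 1 − Σzᵢ/Kᵢ = -0.7101, so a root lies in (0, 1).
Iterate (Newton) starting at ψ = 0.5:
  ψ = 0.5000: g = 0.04217, g' = -1.0912 → ψ = 0.5386
  ψ = 0.5386: g = 0.00011, g' = -1.0874 → ψ = 0.5387
Converged at ψ = 0.5387.
Compositions from xᵢ = zᵢ/(1+ψ(Kᵢ−1)), yᵢ = Kᵢxᵢ:
  A: x = 0.0912, y = 0.3515
  B: x = 0.1158, y = 0.3671
  C: x = 0.3615, y = 0.1735
  D: x = 0.4316, y = 0.1079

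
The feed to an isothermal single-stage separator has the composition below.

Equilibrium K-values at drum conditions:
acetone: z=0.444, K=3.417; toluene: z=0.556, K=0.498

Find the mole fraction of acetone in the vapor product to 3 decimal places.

y_acetone = 0.588

Let ψ = V/F and solve Σ zᵢ(Kᵢ−1)/(1+ψ(Kᵢ−1)) = 0.
g(0) = ΣzᵢKᵢ − 1 = 0.794 and g(1) = 1 − Σzᵢ/Kᵢ = -0.246, so a root lies in (0, 1).
Binary case is linear: z₁(K₁−1)(1+ψ(K₂−1)) + z₂(K₂−1)(1+ψ(K₁−1)) = 0
⇒ ψ = [z₁(K₁−1)+z₂(K₂−1)] / [−(K₁−1)(K₂−1)] = 0.7940/1.2133 = 0.654
Compositions from xᵢ = zᵢ/(1+ψ(Kᵢ−1)), yᵢ = Kᵢxᵢ:
  acetone: x = 0.172, y = 0.588
  toluene: x = 0.828, y = 0.412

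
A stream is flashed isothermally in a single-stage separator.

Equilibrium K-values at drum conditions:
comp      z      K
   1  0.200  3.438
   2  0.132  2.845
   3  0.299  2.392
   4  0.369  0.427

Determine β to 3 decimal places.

β = 0.891

Rachford–Rice: g(β) = Σ zᵢ(Kᵢ−1)/(1+β(Kᵢ−1)) = 0.
Check two-phase: ΣzᵢKᵢ = 1.936 > 1 and Σzᵢ/Kᵢ = 1.094 > 1, so g(0) = 0.936 > 0 and g(1) = -0.094 < 0.
Iterate (Newton) starting at β = 0.5:
  β = 0.500: g = 0.2955, g' = -0.802 → β = 0.868
  β = 0.868: g = 0.0177, g' = -0.787 → β = 0.891
Converged at β = 0.891.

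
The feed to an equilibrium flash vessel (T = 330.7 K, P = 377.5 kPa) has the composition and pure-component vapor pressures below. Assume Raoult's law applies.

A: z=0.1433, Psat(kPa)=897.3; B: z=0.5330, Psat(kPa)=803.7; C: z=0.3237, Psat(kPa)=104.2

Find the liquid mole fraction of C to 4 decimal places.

x_C = 0.6193

Raoult's law: Kᵢ = Pᵢˢᵃᵗ/P = Pᵢˢᵃᵗ/377.5.
  K_A = 897.3/377.5 = 2.376954, K_B = 803.7/377.5 = 2.129007, K_C = 104.2/377.5 = 0.276026
Rachford–Rice: g(ψ) = Σ zᵢ(Kᵢ−1)/(1+ψ(Kᵢ−1)) = 0.
Feasibility: ΣzᵢKᵢ = 1.5647, Σzᵢ/Kᵢ = 1.4834 — both > 1, two phases present.
Newton–Raphson from ψ = 0.35:
  ψ = 0.3500: g = 0.25059, g' = -0.7771 → ψ = 0.6725
  ψ = 0.6725: g = -0.01216, g' = -0.9371 → ψ = 0.6595
  ψ = 0.6595: g = -0.00012, g' = -0.9192 → ψ = 0.6593
Converged at ψ = 0.6593.
Compositions from xᵢ = zᵢ/(1+ψ(Kᵢ−1)), yᵢ = Kᵢxᵢ:
  A: x = 0.0751, y = 0.1785
  B: x = 0.3055, y = 0.6505
  C: x = 0.6193, y = 0.1710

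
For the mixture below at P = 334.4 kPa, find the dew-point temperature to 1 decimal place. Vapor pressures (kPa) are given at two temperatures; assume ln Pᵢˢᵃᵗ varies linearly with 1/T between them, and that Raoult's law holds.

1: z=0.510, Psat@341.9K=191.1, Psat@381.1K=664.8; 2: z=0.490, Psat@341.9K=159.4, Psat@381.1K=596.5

Dew-point temperature: Σzᵢ·P/Pᵢˢᵃᵗ(T) = 1. Interpolate ln Pᵢˢᵃᵗ = aᵢ + bᵢ/T.
  T = 341.9 K: ΣzᵢP/Pᵢˢᵃᵗ = 1.9204
  T = 381.1 K: ΣzᵢP/Pᵢˢᵃᵗ = 0.5312
  T = 361.5 K: ΣzᵢP/Pᵢˢᵃᵗ = 0.9753
  T = 351.7 K: ΣzᵢP/Pᵢˢᵃᵗ = 1.3556
  T = 356.6 K: ΣzᵢP/Pᵢˢᵃᵗ = 1.1472
  T = 359.1 K: ΣzᵢP/Pᵢˢᵃᵗ = 1.0554
  T = 360.3 K: ΣzᵢP/Pᵢˢᵃᵗ = 1.0144
Interpolating between 360.3 K and 361.5 K gives T ≈ 360.7 K.

T = 360.7 K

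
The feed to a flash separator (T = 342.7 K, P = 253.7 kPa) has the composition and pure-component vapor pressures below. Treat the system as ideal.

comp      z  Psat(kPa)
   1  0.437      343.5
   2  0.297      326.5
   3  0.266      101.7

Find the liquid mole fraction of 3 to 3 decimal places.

x_3 = 0.353

Raoult's law: Kᵢ = Pᵢˢᵃᵗ/P = Pᵢˢᵃᵗ/253.7.
  K_1 = 343.5/253.7 = 1.35396, K_2 = 326.5/253.7 = 1.28695, K_3 = 101.7/253.7 = 0.40087
Let ψ = V/F and solve Σ zᵢ(Kᵢ−1)/(1+ψ(Kᵢ−1)) = 0.
Feasibility: ΣzᵢKᵢ = 1.081, Σzᵢ/Kᵢ = 1.217 — both > 1, two phases present.
Newton–Raphson from ψ = 0.39:
  ψ = 0.390: g = 0.0046, g' = -0.225 → ψ = 0.410
Converged at ψ = 0.410.
Compositions from xᵢ = zᵢ/(1+ψ(Kᵢ−1)), yᵢ = Kᵢxᵢ:
  1: x = 0.382, y = 0.517
  2: x = 0.266, y = 0.342
  3: x = 0.353, y = 0.141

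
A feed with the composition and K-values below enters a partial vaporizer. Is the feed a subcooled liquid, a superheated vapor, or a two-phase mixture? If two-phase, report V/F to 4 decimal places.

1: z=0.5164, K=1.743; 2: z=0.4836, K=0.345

two-phase, V/F = 0.1375

ΣzᵢKᵢ = 1.0669; Σzᵢ/Kᵢ = 1.6980.
Both exceed 1, so a two-phase solution exists.
Rachford–Rice: g(ψ) = Σ zᵢ(Kᵢ−1)/(1+ψ(Kᵢ−1)) = 0.
Iterate (Newton) starting at ψ = 0.51:
  ψ = 0.5100: g = -0.19740, g' = -0.6178 → ψ = 0.1905
  ψ = 0.1905: g = -0.02578, g' = -0.4896 → ψ = 0.1378
  ψ = 0.1378: g = -0.00013, g' = -0.4853 → ψ = 0.1375
Converged at ψ = 0.1375.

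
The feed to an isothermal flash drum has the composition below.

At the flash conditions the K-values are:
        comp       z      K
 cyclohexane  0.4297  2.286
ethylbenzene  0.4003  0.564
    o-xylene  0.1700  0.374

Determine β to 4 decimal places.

Newton iteration, β⁰ = 0.49:
  β = 0.4900: g = -0.03647, g' = -0.5291 → β = 0.4211
  β = 0.4211: g = 0.00019, g' = -0.5361 → β = 0.4214
Converged at β = 0.4214.

β = 0.4214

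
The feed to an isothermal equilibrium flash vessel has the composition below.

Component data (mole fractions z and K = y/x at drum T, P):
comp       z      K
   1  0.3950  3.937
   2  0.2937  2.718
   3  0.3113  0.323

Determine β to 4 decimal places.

Iterate (Newton) starting at β = 0.5:
  β = 0.5000: g = 0.42280, g' = -1.1361 → β = 0.8722
  β = 0.8722: g = 0.01310, g' = -1.2581 → β = 0.8826
  β = 0.8826: g = -0.00012, g' = -1.2817 → β = 0.8825
Converged at β = 0.8825.

β = 0.8825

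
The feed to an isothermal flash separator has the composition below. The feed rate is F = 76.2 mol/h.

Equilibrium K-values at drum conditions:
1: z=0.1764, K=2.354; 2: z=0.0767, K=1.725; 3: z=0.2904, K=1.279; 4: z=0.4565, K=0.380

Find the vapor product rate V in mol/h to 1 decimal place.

V = 13.7 mol/h

Material balance + equilibrium reduce to Σ zᵢ(Kᵢ−1)/(1+V/F(Kᵢ−1)) = 0.
g(0) = ΣzᵢKᵢ − 1 = 0.0924 and g(1) = 1 − Σzᵢ/Kᵢ = -0.5478, so a root lies in (0, 1).
Iterate (Newton) starting at V/F = 0.59:
  V/F = 0.5900: g = -0.20499, g' = -0.5727 → V/F = 0.2321
  V/F = 0.2321: g = -0.02516, g' = -0.4761 → V/F = 0.1792
  V/F = 0.1792: g = 0.00017, g' = -0.4836 → V/F = 0.1796
Converged at V/F = 0.1796.
Then V = V/F·F = 0.1796·76.2 = 13.7 mol/h and L = F − V = 62.5 mol/h.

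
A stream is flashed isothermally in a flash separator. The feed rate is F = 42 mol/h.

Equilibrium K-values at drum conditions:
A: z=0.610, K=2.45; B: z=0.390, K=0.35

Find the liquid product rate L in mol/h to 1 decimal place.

L = 13.9 mol/h

Newton–Raphson from β = 0.67:
  β = 0.670: g = -0.0004, g' = -0.847 → β = 0.669
Converged at β = 0.669.
Then V = β·F = 0.6695·42 = 28.1 mol/h and L = F − V = 13.9 mol/h.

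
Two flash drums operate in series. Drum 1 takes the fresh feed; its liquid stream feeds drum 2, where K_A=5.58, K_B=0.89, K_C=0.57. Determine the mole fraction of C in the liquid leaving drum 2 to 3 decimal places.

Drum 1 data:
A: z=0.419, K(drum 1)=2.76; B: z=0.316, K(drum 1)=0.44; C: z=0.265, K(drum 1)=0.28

Drum 1:
Newton–Raphson from ψ₁ = 0.41:
  ψ₁ = 0.410: g = -0.0721, g' = -0.881 → ψ₁ = 0.328
  ψ₁ = 0.328: g = 0.0008, g' = -0.906 → ψ₁ = 0.329
Converged at ψ₁ = 0.329.
Drum-1 compositions:
  A: x = 0.265, y = 0.732
  B: x = 0.387, y = 0.170
  C: x = 0.347, y = 0.097
Drum-2 feed = drum-1 liquid: z₂ = (0.2653, 0.3874, 0.3473).
Drum 2:
Newton iteration, ψ₂⁰ = 0.5:
  ψ₂ = 0.500: g = 0.1340, g' = -0.624 → ψ₂ = 0.715
  ψ₂ = 0.715: g = 0.0224, g' = -0.444 → ψ₂ = 0.765
  ψ₂ = 0.765: g = 0.0006, g' = -0.422 → ψ₂ = 0.767
Converged at ψ₂ = 0.767.
  A: x = 0.059, y = 0.328
  B: x = 0.423, y = 0.377
  C: x = 0.518, y = 0.295

x_C (drum 2) = 0.518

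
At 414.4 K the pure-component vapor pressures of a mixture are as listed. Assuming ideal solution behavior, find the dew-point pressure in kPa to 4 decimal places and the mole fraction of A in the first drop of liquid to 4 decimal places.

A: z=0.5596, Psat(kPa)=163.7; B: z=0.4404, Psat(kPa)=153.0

At the dew point ψ → 1, so Σzᵢ/Kᵢ = 1 with Kᵢ = Pᵢˢᵃᵗ/P ⇒ 1/P = Σzᵢ/Pᵢˢᵃᵗ.
1/P = 0.5596/163.7 + 0.4404/153.0 = 0.0062969 ⇒ P = 158.8088 kPa
xᵢ = zᵢP/Pᵢˢᵃᵗ ⇒ x_A = 0.5596·158.8088/163.7 = 0.5429

Pdew = 158.8088 kPa, x_A = 0.5429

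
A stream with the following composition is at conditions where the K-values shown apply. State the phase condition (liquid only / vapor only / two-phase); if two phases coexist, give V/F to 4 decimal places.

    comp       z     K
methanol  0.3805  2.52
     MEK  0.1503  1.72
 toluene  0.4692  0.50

two-phase, V/F = 0.6831

ΣzᵢKᵢ = 1.4520; Σzᵢ/Kᵢ = 1.1768.
Both exceed 1, so a two-phase solution exists.
Let ψ = V/F and solve Σ zᵢ(Kᵢ−1)/(1+ψ(Kᵢ−1)) = 0.
Newton–Raphson from ψ = 0.5:
  ψ = 0.5000: g = 0.09538, g' = -0.5345 → ψ = 0.6785
  ψ = 0.6785: g = 0.00239, g' = -0.5169 → ψ = 0.6831
Converged at ψ = 0.6831.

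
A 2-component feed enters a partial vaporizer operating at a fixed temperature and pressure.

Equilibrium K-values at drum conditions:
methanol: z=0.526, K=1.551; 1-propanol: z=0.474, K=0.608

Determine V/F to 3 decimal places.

V/F = 0.482

Rachford–Rice: g(V/F) = Σ zᵢ(Kᵢ−1)/(1+V/F(Kᵢ−1)) = 0.
Check two-phase: ΣzᵢKᵢ = 1.104 > 1 and Σzᵢ/Kᵢ = 1.119 > 1, so g(0) = 0.104 > 0 and g(1) = -0.119 < 0.
Binary case is linear: z₁(K₁−1)(1+V/F(K₂−1)) + z₂(K₂−1)(1+V/F(K₁−1)) = 0
⇒ V/F = [z₁(K₁−1)+z₂(K₂−1)] / [−(K₁−1)(K₂−1)] = 0.1040/0.2160 = 0.482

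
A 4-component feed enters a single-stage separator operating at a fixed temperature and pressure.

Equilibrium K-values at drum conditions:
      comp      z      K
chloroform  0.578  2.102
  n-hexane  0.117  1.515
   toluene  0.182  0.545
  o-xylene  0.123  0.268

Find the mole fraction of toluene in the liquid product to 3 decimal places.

x_toluene = 0.296

Material balance + equilibrium reduce to Σ zᵢ(Kᵢ−1)/(1+β(Kᵢ−1)) = 0.
Check two-phase: ΣzᵢKᵢ = 1.524 > 1 and Σzᵢ/Kᵢ = 1.145 > 1, so g(0) = 0.524 > 0 and g(1) = -0.145 < 0.
Iterate (Newton) starting at β = 0.5:
  β = 0.500: g = 0.2094, g' = -0.539 → β = 0.889
  β = 0.889: g = -0.0336, g' = -0.840 → β = 0.849
  β = 0.849: g = -0.0016, g' = -0.762 → β = 0.847
Converged at β = 0.847.
Compositions from xᵢ = zᵢ/(1+β(Kᵢ−1)), yᵢ = Kᵢxᵢ:
  chloroform: x = 0.299, y = 0.629
  n-hexane: x = 0.081, y = 0.123
  toluene: x = 0.296, y = 0.161
  o-xylene: x = 0.323, y = 0.087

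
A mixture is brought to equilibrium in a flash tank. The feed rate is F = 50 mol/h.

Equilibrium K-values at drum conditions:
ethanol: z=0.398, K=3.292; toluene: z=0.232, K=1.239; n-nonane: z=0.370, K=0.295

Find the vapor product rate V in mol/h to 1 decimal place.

Rachford–Rice: g(β) = Σ zᵢ(Kᵢ−1)/(1+β(Kᵢ−1)) = 0.
g(0) = ΣzᵢKᵢ − 1 = 0.707 and g(1) = 1 − Σzᵢ/Kᵢ = -0.562, so a root lies in (0, 1).
Newton iteration, β⁰ = 0.5:
  β = 0.500: g = 0.0717, g' = -0.903 → β = 0.579
Converged at β = 0.579.
Then V = β·F = 0.5789·50 = 28.9 mol/h and L = F − V = 21.1 mol/h.

V = 28.9 mol/h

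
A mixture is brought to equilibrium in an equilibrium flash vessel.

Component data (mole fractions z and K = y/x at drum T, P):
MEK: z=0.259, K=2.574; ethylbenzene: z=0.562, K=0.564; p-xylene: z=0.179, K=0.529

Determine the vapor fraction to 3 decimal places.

ψ = 0.112

Rachford–Rice: g(ψ) = Σ zᵢ(Kᵢ−1)/(1+ψ(Kᵢ−1)) = 0.
Feasibility: ΣzᵢKᵢ = 1.078, Σzᵢ/Kᵢ = 1.435 — both > 1, two phases present.
Newton–Raphson from ψ = 0.56:
  ψ = 0.560: g = -0.2220, g' = -0.442 → ψ = 0.057
  ψ = 0.057: g = 0.0361, g' = -0.694 → ψ = 0.109
  ψ = 0.109: g = 0.0018, g' = -0.629 → ψ = 0.112
Converged at ψ = 0.112.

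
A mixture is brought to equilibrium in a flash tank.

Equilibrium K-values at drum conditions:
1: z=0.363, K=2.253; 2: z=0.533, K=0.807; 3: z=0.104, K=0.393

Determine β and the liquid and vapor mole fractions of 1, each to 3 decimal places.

Rachford–Rice: g(β) = Σ zᵢ(Kᵢ−1)/(1+β(Kᵢ−1)) = 0.
g(0) = ΣzᵢKᵢ − 1 = 0.289 and g(1) = 1 − Σzᵢ/Kᵢ = -0.086, so a root lies in (0, 1).
Iterate (Newton) starting at β = 0.58:
  β = 0.580: g = 0.0501, g' = -0.308 → β = 0.743
  β = 0.743: g = 0.0005, g' = -0.307 → β = 0.745
Converged at β = 0.745.
Compositions from xᵢ = zᵢ/(1+β(Kᵢ−1)), yᵢ = Kᵢxᵢ:
  1: x = 0.188, y = 0.423
  2: x = 0.622, y = 0.502
  3: x = 0.190, y = 0.075

β = 0.745, x_1 = 0.188, y_1 = 0.423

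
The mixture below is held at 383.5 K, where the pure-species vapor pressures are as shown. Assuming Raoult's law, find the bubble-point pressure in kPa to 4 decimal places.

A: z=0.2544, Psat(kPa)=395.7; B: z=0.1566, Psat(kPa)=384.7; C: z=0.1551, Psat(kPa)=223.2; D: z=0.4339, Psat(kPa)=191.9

At the bubble point ψ → 0, so ΣzᵢKᵢ = 1 with Kᵢ = Pᵢˢᵃᵗ/P ⇒ P = ΣzᵢPᵢˢᵃᵗ.
P = 0.2544·395.7 + 0.1566·384.7 + 0.1551·223.2 + 0.4339·191.9 = 278.7938 kPa

Pbub = 278.7938 kPa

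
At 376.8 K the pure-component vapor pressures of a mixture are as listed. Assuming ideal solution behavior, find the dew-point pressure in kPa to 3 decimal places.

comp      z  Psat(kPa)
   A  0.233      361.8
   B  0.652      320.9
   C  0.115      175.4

Pdew = 300.171 kPa

At the dew point ψ → 1, so Σzᵢ/Kᵢ = 1 with Kᵢ = Pᵢˢᵃᵗ/P ⇒ 1/P = Σzᵢ/Pᵢˢᵃᵗ.
1/P = 0.233/361.8 + 0.652/320.9 + 0.115/175.4 = 0.003331 ⇒ P = 300.171 kPa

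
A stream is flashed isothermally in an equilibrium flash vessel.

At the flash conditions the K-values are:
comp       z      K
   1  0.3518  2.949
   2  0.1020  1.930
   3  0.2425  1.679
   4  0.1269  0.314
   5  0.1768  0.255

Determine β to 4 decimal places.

β = 0.7166

Material balance + equilibrium reduce to Σ zᵢ(Kᵢ−1)/(1+β(Kᵢ−1)) = 0.
Check two-phase: ΣzᵢKᵢ = 1.7264 > 1 and Σzᵢ/Kᵢ = 1.4140 > 1, so g(0) = 0.7264 > 0 and g(1) = -0.4140 < 0.
Newton iteration, β⁰ = 0.4:
  β = 0.4000: g = 0.27631, g' = -0.8505 → β = 0.7249
  β = 0.7249: g = -0.00833, g' = -1.0113 → β = 0.7166
Converged at β = 0.7166.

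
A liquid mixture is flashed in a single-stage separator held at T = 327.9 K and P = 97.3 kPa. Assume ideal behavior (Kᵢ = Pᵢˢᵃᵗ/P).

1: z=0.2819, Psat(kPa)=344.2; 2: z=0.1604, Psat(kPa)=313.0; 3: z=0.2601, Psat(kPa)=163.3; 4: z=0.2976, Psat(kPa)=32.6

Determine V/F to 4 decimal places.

Raoult's law: Kᵢ = Pᵢˢᵃᵗ/P = Pᵢˢᵃᵗ/97.3.
  K_1 = 344.2/97.3 = 3.537513, K_2 = 313.0/97.3 = 3.216855, K_3 = 163.3/97.3 = 1.678314, K_4 = 32.6/97.3 = 0.335046
Material balance + equilibrium reduce to Σ zᵢ(Kᵢ−1)/(1+V/F(Kᵢ−1)) = 0.
Check two-phase: ΣzᵢKᵢ = 2.0494 > 1 and Σzᵢ/Kᵢ = 1.1728 > 1, so g(0) = 1.0494 > 0 and g(1) = -0.1728 < 0.
Iterate (Newton) starting at V/F = 0.5:
  V/F = 0.5000: g = 0.31923, g' = -0.8920 → V/F = 0.8579
  V/F = 0.8579: g = -0.00146, g' = -1.0345 → V/F = 0.8565
Converged at V/F = 0.8565.

V/F = 0.8565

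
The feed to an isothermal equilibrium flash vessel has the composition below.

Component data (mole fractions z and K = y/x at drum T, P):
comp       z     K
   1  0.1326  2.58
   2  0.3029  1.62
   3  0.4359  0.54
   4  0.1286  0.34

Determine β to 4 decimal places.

Rachford–Rice: g(β) = Σ zᵢ(Kᵢ−1)/(1+β(Kᵢ−1)) = 0.
Feasibility: ΣzᵢKᵢ = 1.1119, Σzᵢ/Kᵢ = 1.4238 — both > 1, two phases present.
Newton–Raphson from β = 0.6:
  β = 0.6000: g = -0.17305, g' = -0.4786 → β = 0.2384
  β = 0.2384: g = -0.01015, g' = -0.4583 → β = 0.2163
  β = 0.2163: g = 0.00007, g' = -0.4644 → β = 0.2164
Converged at β = 0.2164.

β = 0.2164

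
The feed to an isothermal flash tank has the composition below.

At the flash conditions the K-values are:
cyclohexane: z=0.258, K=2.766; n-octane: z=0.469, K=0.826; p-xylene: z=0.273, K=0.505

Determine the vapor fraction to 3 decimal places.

ψ = 0.428

Rachford–Rice: g(ψ) = Σ zᵢ(Kᵢ−1)/(1+ψ(Kᵢ−1)) = 0.
Check two-phase: ΣzᵢKᵢ = 1.239 > 1 and Σzᵢ/Kᵢ = 1.202 > 1, so g(0) = 0.239 > 0 and g(1) = -0.202 < 0.
Iterate (Newton) starting at ψ = 0.56:
  ψ = 0.560: g = -0.0483, g' = -0.349 → ψ = 0.422
  ψ = 0.422: g = 0.0023, g' = -0.388 → ψ = 0.428
Converged at ψ = 0.428.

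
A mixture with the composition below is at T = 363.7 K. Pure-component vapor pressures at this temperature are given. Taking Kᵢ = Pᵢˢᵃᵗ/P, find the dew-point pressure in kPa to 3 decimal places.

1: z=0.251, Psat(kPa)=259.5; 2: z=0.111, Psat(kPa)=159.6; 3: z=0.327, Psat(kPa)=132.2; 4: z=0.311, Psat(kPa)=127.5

Pdew = 152.080 kPa

At the dew point ψ → 1, so Σzᵢ/Kᵢ = 1 with Kᵢ = Pᵢˢᵃᵗ/P ⇒ 1/P = Σzᵢ/Pᵢˢᵃᵗ.
1/P = 0.251/259.5 + 0.111/159.6 + 0.327/132.2 + 0.311/127.5 = 0.006575 ⇒ P = 152.080 kPa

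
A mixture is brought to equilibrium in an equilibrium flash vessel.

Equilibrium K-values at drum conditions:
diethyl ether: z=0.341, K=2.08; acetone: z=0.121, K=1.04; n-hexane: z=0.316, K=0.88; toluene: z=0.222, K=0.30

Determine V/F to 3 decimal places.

V/F = 0.415

Newton–Raphson from V/F = 0.48:
  V/F = 0.480: g = -0.0270, g' = -0.425 → V/F = 0.416
  V/F = 0.416: g = -0.0005, g' = -0.411 → V/F = 0.415
Converged at V/F = 0.415.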